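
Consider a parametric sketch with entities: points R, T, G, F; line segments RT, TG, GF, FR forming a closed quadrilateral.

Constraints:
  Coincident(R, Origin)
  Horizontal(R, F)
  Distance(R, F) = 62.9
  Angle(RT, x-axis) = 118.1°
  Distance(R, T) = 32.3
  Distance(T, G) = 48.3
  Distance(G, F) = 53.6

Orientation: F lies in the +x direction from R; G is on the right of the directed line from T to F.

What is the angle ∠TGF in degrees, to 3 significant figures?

109°

R is at the origin; R and F share the same y with |RF| = 62.9 and F in +x, so F = (62.9, 0). RT runs at 118.1° with |RT| = 32.3, so T = (-15.2, 28.5). G is determined by |TG| = 48.3 and |GF| = 53.6 together: it lies at the intersection of circle(T, 48.3) and circle(F, 53.6). With |TF| = 83.1, the foot of the radical line on TF is 38.3 from T and the perpendicular offset is √(48.3² − 38.3²) = 29.4. Taking the right-of-TF solution: G = (10.7, -12.3).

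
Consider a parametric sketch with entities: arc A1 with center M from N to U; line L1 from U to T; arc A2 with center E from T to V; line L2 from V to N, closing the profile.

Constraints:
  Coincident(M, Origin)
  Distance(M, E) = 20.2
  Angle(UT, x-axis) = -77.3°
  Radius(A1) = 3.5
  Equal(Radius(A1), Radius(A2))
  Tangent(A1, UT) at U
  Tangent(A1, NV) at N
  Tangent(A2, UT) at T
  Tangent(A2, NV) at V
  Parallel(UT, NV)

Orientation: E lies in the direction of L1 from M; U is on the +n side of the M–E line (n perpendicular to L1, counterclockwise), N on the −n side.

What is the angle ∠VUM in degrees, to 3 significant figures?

70.9°

Tangency of A1 to both parallel lines with radius 3.5 puts U and N at M ± 3.5·n: U = (3.41, 0.769), N = (-3.41, -0.769). Equal radii place T and V the same way about E: T = E + 3.5·n = (7.86, -18.9), V = E − 3.5·n = (1.03, -20.5). Then cos ∠VUM = UV·UM / (|UV||UM|), giving 70.9°.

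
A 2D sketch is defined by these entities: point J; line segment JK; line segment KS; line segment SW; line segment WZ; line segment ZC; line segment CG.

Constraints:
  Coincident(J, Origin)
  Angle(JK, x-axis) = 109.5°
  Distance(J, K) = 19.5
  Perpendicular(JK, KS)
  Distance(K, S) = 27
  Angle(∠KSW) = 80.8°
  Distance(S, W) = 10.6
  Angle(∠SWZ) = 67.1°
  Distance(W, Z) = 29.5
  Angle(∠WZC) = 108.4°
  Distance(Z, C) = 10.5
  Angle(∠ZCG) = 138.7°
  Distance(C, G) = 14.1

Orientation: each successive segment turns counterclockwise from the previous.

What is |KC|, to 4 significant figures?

15.67

J is at the origin; JK runs at 109.5° with length 19.5, so K = (-6.509, 18.38). The perpendicularity gives KS at right angles to JK, so KS runs at -160.5°; with |KS| = 27.0, S = (-31.96, 9.369). ∠KSW = 80.8° gives SW at -61.30° from the x-axis; with |SW| = 10.6, W = (-26.87, 0.07097). ∠SWZ = 67.1° gives WZ at 51.60° from the x-axis; with |WZ| = 29.5, Z = (-8.546, 23.19). ∠WZC = 108.4° gives ZC at 123.2° from the x-axis; with |ZC| = 10.5, C = (-14.30, 31.98). Then |KC| = |C − K| = 15.67.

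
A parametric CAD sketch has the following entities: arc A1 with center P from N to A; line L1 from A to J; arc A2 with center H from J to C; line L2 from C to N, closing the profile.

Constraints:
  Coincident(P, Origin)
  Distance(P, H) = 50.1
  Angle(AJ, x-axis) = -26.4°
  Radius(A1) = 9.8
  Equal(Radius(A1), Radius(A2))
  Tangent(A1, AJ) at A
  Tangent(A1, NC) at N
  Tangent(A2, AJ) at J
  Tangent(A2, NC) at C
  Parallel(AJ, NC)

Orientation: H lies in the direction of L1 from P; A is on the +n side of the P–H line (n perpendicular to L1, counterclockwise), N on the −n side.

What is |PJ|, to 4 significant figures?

51.05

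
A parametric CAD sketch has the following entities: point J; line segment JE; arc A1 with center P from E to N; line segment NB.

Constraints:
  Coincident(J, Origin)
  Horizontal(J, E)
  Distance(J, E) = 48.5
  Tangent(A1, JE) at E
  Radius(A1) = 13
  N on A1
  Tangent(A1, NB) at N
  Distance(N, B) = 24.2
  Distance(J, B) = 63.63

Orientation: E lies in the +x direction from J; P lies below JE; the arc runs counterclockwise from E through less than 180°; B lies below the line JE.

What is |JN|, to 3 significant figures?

41.9

J is at the origin; JE is horizontal with |JE| = 48.5 and E on the +x side, so E = (48.5, 0.00). Tangency of A1 to JE means the radius PE is perpendicular to JE, so P = E + (0, -13) = (48.5, -13.0). Since PN ⟂ NB (tangency), |PB| = √(13.0² + 24.2²) = 27.5 regardless of where N sits on A1. So B lies on both circle(J, 63.63) and circle(P, 27.5); the below-JE intersection is B = (49.1, -40.5). N is the foot of the tangent from B: N = (37.2, -19.4).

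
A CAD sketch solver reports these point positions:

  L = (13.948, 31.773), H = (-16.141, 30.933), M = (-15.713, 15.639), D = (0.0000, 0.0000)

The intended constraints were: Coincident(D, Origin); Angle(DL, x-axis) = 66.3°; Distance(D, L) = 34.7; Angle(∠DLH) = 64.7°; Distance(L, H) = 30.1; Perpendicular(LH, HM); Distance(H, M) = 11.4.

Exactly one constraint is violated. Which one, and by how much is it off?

Distance(H, M) = 11.4 — off by 3.90.

D = (0.00, 0.00) ✓; DL at 66.30° ✓; |DL| = 34.70 ✓; ∠DLH = 64.70° ✓; |LH| = 30.10 ✓; ∠(LH, HM) = 90.00° ✓; |HM| = 15.30 ✗.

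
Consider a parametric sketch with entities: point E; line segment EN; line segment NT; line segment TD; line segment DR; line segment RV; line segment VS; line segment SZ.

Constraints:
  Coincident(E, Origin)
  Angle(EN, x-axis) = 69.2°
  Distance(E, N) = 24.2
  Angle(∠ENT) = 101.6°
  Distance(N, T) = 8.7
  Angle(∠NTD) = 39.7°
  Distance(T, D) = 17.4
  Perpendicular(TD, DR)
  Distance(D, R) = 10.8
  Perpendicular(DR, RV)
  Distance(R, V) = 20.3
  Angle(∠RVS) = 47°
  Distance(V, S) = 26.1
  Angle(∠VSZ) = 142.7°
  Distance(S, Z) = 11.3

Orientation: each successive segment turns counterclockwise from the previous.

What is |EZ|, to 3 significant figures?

0.770

E is at the origin; EN runs at 69.2° with length 24.2, so N = (8.59, 22.6). ∠ENT = 101.6° gives NT at 148° from the x-axis; with |NT| = 8.7, T = (1.25, 27.3). ∠NTD = 39.7° gives TD at -72.1° from the x-axis; with |TD| = 17.4, D = (6.60, 10.7). TD is perpendicular to DR, so DR runs at 17.9°; with |DR| = 10.8, R = (16.9, 14.0). DR is perpendicular to RV, so RV runs at 108°; with |RV| = 20.3, V = (10.6, 33.4). ∠RVS = 47.0° gives VS at -119° from the x-axis; with |VS| = 26.1, S = (-2.06, 10.6). ∠VSZ = 142.7° gives SZ at -81.8° from the x-axis; with |SZ| = 11.3, Z = (-0.448, -0.626). Then |EZ| = |Z − E| = 0.770.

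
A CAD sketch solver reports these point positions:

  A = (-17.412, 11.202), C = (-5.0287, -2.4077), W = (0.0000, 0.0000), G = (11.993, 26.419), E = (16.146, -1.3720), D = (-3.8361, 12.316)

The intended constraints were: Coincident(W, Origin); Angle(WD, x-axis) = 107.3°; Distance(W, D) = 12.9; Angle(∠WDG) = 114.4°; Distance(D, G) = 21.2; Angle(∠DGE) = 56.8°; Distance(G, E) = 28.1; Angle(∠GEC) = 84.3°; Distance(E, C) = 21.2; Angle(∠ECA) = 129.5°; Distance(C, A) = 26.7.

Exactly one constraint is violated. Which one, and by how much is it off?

Distance(C, A) = 26.7 — off by 8.30.

W = (0.00, 0.00) ✓; WD at 107.3° ✓; |WD| = 12.90 ✓; ∠WDG = 114.4° ✓; |DG| = 21.20 ✓; ∠DGE = 56.80° ✓; |GE| = 28.10 ✓; ∠GEC = 84.30° ✓; |EC| = 21.20 ✓; ∠ECA = 129.5° ✓; |CA| = 18.40 ✗.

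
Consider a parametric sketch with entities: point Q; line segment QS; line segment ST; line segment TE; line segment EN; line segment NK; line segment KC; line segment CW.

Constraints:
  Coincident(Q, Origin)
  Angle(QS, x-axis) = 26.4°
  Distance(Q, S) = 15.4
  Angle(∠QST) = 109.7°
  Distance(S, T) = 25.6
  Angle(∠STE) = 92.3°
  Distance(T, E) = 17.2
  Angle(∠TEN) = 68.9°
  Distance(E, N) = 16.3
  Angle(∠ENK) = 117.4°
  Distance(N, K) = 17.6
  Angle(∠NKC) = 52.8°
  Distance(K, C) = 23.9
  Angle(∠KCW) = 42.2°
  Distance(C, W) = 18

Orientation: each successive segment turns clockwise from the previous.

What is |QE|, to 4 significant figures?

31.60

Q is at the origin; QS runs at 26.4° with length 15.4, so S = (13.79, 6.847). ∠QST = 109.7° gives ST at -43.90° from the x-axis; with |ST| = 25.6, T = (32.24, -10.90). ∠STE = 92.3° gives TE at -131.6° from the x-axis; with |TE| = 17.2, E = (20.82, -23.77). Then |QE| = |E − Q| = 31.60.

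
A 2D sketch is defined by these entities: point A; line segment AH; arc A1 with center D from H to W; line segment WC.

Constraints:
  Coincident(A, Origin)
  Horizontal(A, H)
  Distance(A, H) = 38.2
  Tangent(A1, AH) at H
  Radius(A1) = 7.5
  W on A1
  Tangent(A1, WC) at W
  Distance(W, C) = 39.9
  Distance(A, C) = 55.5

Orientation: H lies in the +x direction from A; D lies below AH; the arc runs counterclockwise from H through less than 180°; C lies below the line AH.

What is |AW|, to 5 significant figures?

31.547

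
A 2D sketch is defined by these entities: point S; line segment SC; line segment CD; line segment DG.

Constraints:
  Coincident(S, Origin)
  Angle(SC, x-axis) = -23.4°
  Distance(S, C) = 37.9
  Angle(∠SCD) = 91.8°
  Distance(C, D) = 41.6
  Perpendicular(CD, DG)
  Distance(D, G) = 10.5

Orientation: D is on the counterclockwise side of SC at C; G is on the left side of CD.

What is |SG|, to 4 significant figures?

50.80

S is at the origin; SC runs at -23.4° with length 37.9, so C = 37.9·(cos -23.4°, sin -23.4°) = (34.78, -15.05). ∠SCD = 91.8°, so CD runs at -23.4° + (180° − 91.8°) = 64.80° from the x-axis; with |CD| = 41.6, D = C + 41.6·(cos 64.80°, sin 64.80°) = (52.50, 22.59). CD is perpendicular to DG; with |DG| = 10.5 on the left of CD, G = D + 10.5·(-0.9048, 0.4258) = (42.99, 27.06). Then |SG| = |G − S| = 50.80.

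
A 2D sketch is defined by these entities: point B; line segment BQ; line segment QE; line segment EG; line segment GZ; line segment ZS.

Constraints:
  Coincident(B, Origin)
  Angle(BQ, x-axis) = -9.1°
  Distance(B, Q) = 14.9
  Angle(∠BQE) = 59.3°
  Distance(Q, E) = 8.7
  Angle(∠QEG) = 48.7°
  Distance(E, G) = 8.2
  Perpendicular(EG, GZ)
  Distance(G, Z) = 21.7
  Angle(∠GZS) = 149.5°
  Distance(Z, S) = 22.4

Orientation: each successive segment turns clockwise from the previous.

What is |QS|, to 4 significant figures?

35.60

B is at the origin; BQ runs at -9.1° with length 14.9, so Q = (14.71, -2.357). ∠BQE = 59.3° gives QE at -129.8° from the x-axis; with |QE| = 8.7, E = (9.144, -9.041). ∠QEG = 48.7° gives EG at 98.90° from the x-axis; with |EG| = 8.2, G = (7.875, -0.9394). The perpendicularity gives GZ at right angles to EG, so GZ runs at 8.900°; with |GZ| = 21.7, Z = (29.31, 2.418). ∠GZS = 149.5° gives ZS at -21.60° from the x-axis; with |ZS| = 22.4, S = (50.14, -5.828). Then |QS| = |S − Q| = 35.60.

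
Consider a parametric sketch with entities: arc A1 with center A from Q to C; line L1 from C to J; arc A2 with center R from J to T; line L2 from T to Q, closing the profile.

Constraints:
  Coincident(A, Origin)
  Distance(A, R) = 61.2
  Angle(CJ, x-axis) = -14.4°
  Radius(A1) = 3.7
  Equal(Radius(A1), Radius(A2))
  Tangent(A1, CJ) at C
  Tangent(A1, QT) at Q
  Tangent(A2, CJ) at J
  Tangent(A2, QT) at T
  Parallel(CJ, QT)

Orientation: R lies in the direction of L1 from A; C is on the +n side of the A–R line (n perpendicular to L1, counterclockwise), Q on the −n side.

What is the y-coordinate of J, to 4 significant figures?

-11.64

Tangency of A1 to both parallel lines with radius 3.7 puts C and Q at A ± 3.7·n: C = (0.9202, 3.584), Q = (-0.9202, -3.584). Equal radii place J and T the same way about R: J = R + 3.7·n = (60.20, -11.64), T = R − 3.7·n = (58.36, -18.80). So J.y = -11.64.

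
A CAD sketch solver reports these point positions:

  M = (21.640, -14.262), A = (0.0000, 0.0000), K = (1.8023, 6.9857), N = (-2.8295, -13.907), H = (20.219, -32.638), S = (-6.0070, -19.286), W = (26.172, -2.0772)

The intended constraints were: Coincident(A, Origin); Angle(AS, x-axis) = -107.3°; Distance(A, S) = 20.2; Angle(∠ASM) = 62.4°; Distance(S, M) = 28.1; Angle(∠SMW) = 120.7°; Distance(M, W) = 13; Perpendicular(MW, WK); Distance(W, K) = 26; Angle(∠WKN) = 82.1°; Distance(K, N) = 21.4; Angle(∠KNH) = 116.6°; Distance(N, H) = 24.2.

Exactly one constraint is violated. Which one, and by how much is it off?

Distance(N, H) = 24.2 — off by 5.50.

A = (0.00, 0.00) ✓; AS at -107.3° ✓; |AS| = 20.20 ✓; ∠ASM = 62.40° ✓; |SM| = 28.10 ✓; ∠SMW = 120.7° ✓; |MW| = 13.00 ✓; ∠(MW, WK) = 90.00° ✓; |WK| = 26.00 ✓; ∠WKN = 82.10° ✓; |KN| = 21.40 ✓; ∠KNH = 116.6° ✓; |NH| = 29.70 ✗.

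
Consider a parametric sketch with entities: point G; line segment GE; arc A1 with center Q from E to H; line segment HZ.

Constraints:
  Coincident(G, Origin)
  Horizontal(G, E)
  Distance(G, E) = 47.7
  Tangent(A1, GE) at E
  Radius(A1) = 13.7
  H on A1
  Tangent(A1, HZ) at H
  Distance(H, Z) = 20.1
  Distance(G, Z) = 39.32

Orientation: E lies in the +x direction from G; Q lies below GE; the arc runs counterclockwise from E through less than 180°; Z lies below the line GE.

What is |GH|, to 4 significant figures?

35.98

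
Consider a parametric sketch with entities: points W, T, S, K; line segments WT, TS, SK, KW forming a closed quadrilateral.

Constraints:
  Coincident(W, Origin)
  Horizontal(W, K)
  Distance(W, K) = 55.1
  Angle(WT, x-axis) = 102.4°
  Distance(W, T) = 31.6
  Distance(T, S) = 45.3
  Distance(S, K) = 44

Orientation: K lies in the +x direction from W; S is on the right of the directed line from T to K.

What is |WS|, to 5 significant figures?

15.994

Checks: |TS| = 45.30 ✓; |SK| = 44.00 ✓.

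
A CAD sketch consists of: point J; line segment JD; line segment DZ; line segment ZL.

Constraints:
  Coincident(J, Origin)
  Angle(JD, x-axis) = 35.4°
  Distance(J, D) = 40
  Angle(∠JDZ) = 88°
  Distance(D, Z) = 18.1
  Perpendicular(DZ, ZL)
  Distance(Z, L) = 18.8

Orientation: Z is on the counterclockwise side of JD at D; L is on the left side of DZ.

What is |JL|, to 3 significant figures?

27.0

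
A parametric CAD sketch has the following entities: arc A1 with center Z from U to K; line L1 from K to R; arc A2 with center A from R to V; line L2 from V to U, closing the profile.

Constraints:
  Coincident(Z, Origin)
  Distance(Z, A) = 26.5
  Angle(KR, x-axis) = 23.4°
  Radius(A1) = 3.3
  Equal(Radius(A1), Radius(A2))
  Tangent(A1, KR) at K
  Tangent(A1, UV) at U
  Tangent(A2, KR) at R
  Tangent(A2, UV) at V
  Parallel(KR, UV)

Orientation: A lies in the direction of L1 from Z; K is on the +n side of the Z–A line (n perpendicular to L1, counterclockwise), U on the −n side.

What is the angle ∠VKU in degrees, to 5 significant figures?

76.015°

The slot axis is L1's direction at 23.4°, so u = (cos 23.4°, sin 23.4°) = (0.91775, 0.39715) and n = (−sin 23.4°, cos 23.4°) = (-0.39715, 0.91775). Z is at the origin and A lies 26.5 along u from Z, so A = 26.5·u = (24.320, 10.524). Tangency of A1 to both parallel lines with radius 3.3 puts K and U at Z ± 3.3·n: K = (-1.3106, 3.0286), U = (1.3106, -3.0286). Equal radii place R and V the same way about A: R = A + 3.3·n = (23.010, 13.553), V = A − 3.3·n = (25.631, 7.4958). Then cos ∠VKU = KV·KU / (|KV||KU|), giving 76.015°.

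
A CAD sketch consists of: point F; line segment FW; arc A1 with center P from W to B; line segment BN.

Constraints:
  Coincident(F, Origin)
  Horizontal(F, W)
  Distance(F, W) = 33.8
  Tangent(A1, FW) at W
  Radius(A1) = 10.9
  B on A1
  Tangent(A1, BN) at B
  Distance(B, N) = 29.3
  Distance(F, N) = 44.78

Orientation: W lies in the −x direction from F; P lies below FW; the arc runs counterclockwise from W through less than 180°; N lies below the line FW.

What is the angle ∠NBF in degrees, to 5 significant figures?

69.681°

F is at the origin; F and W share the same y with |FW| = 33.8 and W on the −x side, so W = (-33.800, 0.0000). The tangent condition forces PW to be normal to FW, so P = W + (0, -10.9) = (-33.800, -10.900). Since PB ⟂ BN (tangency), |PN| = √(10.9² + 29.3²) = 31.262 regardless of where B sits on A1. So N lies on both circle(F, 44.78) and circle(P, 31.262); the below-FW intersection is N = (-21.132, -39.480). B is the foot of the tangent from N: B = (-41.600, -18.514).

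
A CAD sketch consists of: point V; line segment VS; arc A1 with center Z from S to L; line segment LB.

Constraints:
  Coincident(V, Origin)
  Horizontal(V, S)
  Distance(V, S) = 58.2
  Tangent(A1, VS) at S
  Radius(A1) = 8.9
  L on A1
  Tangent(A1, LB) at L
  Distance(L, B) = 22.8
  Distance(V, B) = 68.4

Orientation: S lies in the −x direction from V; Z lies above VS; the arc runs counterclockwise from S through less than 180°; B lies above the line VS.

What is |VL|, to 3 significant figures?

51.7

Checks: |ZL| = 8.900 ✓; ∠(ZL, LB) = 90.00° ✓; |LB| = 22.80 ✓; |VB| = 68.40 ✓.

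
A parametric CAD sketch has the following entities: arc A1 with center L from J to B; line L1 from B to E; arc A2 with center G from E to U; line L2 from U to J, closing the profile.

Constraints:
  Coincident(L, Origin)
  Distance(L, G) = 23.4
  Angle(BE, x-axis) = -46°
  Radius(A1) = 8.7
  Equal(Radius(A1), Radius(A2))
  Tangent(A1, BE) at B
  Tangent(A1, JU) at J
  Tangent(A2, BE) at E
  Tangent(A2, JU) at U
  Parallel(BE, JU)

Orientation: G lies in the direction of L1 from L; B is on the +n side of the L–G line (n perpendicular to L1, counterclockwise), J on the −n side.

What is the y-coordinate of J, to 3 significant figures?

-6.04

L is at the origin and G lies 23.4 along u from L, so G = 23.4·u = (16.3, -16.8). Tangency of A1 to both parallel lines with radius 8.7 puts B and J at L ± 8.7·n: B = (6.26, 6.04), J = (-6.26, -6.04). So J.y = -6.04.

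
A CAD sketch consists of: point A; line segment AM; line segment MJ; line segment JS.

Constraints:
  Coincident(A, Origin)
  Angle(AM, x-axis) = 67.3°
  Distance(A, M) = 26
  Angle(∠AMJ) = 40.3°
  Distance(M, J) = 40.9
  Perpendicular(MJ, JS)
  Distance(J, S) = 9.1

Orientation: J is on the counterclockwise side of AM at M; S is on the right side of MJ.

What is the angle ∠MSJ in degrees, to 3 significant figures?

77.5°

A is at the origin; AM runs at 67.3° with length 26.0, so M = 26.0·(cos 67.3°, sin 67.3°) = (10.0, 24.0). ∠AMJ = 40.3°, so MJ runs at 67.3° + (180° − 40.3°) = 207° from the x-axis; with |MJ| = 40.9, J = M + 40.9·(cos 207°, sin 207°) = (-26.4, 5.42). MJ ⟂ JS; with |JS| = 9.1 on the right of MJ, S = J + 9.1·(-0.454, 0.891) = (-30.5, 13.5). Then cos ∠MSJ = SM·SJ / (|SM||SJ|), giving 77.5°.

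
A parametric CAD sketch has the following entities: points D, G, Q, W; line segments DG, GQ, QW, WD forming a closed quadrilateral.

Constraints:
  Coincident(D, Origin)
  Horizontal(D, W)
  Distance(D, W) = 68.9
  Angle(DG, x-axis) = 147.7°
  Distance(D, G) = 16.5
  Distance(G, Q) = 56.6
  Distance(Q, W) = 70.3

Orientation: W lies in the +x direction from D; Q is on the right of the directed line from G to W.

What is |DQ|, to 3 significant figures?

43.2

Checks: |GQ| = 56.60 ✓; |QW| = 70.30 ✓.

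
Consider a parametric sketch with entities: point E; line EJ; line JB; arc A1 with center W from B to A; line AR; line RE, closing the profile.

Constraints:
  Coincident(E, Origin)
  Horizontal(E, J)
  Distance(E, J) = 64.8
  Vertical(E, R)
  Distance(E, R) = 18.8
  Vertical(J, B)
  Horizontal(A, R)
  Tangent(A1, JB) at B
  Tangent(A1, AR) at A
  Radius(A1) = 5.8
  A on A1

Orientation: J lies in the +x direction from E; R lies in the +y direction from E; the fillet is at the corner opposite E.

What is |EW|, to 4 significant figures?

60.42

E and R share the same x with |ER| = 18.8 and R on the +y side, so R = (0.000, 18.80). The virtual corner opposite E is at (64.80, 18.80). The tangent condition forces WB to be normal to JB and tangency of A1 to AR means the radius WA is perpendicular to AR, with radius 5.8, so the center W sits 5.8 in from both sides at W = (59.00, 13.00). Then |EW| = |W − E| = 60.42.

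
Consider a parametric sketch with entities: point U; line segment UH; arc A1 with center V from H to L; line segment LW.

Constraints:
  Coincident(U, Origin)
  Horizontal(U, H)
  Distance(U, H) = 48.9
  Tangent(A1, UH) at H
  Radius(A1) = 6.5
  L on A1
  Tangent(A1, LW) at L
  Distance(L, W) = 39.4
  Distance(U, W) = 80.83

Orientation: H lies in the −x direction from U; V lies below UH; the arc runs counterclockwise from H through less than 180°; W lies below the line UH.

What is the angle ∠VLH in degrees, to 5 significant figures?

56.275°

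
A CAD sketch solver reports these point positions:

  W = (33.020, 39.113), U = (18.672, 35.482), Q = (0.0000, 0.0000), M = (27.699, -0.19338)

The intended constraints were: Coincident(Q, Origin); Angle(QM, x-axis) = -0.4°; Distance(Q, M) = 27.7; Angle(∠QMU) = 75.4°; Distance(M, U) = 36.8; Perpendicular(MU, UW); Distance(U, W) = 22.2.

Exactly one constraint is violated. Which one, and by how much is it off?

Distance(U, W) = 22.2 — off by 7.40.

Q = (0.00, 0.00) ✓; QM at -0.4000° ✓; |QM| = 27.70 ✓; ∠QMU = 75.40° ✓; |MU| = 36.80 ✓; ∠(MU, UW) = 90.00° ✓; |UW| = 14.80 ✗.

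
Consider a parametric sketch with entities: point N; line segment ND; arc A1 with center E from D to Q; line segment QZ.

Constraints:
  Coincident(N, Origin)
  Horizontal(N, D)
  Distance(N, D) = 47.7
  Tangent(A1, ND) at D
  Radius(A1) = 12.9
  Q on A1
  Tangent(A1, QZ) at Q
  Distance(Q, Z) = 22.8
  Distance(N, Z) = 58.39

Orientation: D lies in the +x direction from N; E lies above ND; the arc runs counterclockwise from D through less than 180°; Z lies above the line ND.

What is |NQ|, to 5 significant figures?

61.477

N is at the origin; N and D share the same y with |ND| = 47.7 and D on the +x side, so D = (47.700, 0.0000). Since A1 is tangent to ND there, ED ⟂ ND, so E = D + (0, 12.9) = (47.700, 12.900). Since EQ ⟂ QZ (tangency), |EZ| = √(12.9² + 22.8²) = 26.196 regardless of where Q sits on A1. So Z lies on both circle(N, 58.39) and circle(E, 26.196); the above-ND intersection is Z = (43.651, 38.782). Q is the foot of the tangent from Z: Q = (57.811, 20.912).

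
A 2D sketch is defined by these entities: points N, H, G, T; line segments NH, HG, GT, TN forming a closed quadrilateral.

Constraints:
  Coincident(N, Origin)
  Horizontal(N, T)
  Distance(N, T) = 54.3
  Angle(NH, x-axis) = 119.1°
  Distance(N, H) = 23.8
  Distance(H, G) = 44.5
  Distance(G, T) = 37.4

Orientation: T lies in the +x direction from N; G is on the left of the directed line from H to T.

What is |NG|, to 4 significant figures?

43.83

N is at the origin; NT is horizontal with |NT| = 54.3 and T in +x, so T = (54.3, 0). NH runs at 119.1° with |NH| = 23.8, so H = (-11.57, 20.80). G is determined by |HG| = 44.5 and |GT| = 37.4 together: it lies at the intersection of circle(H, 44.5) and circle(T, 37.4). With |HT| = 69.08, the foot of the radical line on HT is 38.75 from H and the perpendicular offset is √(44.5² − 38.75²) = 21.88. Taking the left-of-HT solution: G = (31.96, 30.00).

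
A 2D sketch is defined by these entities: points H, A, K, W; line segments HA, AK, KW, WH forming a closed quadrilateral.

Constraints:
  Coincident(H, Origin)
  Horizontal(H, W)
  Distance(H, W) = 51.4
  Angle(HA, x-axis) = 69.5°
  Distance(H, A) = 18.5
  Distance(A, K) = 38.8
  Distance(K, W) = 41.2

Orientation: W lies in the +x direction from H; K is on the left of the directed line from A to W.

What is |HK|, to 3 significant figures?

55.0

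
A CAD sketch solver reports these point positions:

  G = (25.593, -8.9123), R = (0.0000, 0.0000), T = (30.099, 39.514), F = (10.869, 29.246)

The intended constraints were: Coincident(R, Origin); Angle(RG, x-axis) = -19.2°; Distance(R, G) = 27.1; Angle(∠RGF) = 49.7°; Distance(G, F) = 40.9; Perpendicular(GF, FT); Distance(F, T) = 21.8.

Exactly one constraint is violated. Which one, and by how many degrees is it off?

Perpendicular(GF, FT) — off by 7.00°.

R = (0.00, 0.00) ✓; RG at -19.20° ✓; |RG| = 27.10 ✓; ∠RGF = 49.70° ✓; |GF| = 40.90 ✓; ∠(GF, FT) = 83.00° ✗; |FT| = 21.80 ✓.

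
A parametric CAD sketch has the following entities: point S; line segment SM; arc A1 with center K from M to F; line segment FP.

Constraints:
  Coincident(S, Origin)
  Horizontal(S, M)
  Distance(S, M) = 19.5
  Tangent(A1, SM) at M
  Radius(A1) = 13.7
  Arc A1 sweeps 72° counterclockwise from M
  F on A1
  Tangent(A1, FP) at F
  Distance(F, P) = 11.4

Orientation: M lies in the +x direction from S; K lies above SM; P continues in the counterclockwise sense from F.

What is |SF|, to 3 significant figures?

33.9

Tangency of A1 to SM means the radius KM is perpendicular to SM, so K = M + (0, 13.7) = (19.5, 13.7). On A1, M sits at bearing -90° from K; a 72° counterclockwise sweep puts F at bearing -18°, so F = K + 13.7·(cos -18°, sin -18°) = (32.5, 9.47). Then |SF| = |F − S| = 33.9.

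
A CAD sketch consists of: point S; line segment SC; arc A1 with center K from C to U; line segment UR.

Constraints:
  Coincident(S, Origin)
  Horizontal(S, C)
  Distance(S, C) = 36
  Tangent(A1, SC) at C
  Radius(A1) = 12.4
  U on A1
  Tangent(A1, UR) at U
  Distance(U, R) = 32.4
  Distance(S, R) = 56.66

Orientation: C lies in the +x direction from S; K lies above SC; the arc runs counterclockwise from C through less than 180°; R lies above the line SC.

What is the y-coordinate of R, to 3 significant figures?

46.8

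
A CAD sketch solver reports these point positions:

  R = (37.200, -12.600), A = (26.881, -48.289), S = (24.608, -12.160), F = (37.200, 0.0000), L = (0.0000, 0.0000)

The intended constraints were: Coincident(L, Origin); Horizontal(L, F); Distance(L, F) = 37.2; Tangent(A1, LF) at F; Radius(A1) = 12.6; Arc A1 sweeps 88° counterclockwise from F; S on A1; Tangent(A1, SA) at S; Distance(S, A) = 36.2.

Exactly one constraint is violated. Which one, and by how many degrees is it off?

Tangent(A1, SA) at S — off by 5.60°.

L = (0.00, 0.00) ✓; L.y = 0.00, F.y = 0.00 ✓; |LF| = 37.20 ✓; ∠(RF, FL) = 90.00° ✓; |RF| = 12.60 ✓; bearing(R→S) − bearing(R→F) = 88.00° ✓; |RS| = 12.60 ✓; ∠(RS, SA) = 84.40° ✗; |SA| = 36.20 ✓.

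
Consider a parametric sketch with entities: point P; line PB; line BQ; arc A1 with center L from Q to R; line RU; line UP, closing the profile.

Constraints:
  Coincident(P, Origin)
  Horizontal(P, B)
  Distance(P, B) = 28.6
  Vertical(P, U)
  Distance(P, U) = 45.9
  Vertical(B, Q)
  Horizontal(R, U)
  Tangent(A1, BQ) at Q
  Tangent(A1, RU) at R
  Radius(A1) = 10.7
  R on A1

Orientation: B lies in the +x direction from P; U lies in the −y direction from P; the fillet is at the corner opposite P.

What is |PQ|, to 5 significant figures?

45.354

P is at the origin; P and B share the same y with |PB| = 28.6 and B on the +x side, so B = (28.600, 0.0000). P and U share the same x with |PU| = 45.9 and U on the −y side, so U = (0.0000, -45.900). The virtual corner opposite P is at (28.600, -45.900). Since A1 is tangent to BQ there, LQ ⟂ BQ and the tangent condition forces LR to be normal to RU, with radius 10.7, so the center L sits 10.7 in from both sides at L = (17.900, -35.200). That places the tangent points at Q = (28.600, -35.200) on BQ and R = (17.900, -45.900) on RU. Then |PQ| = |Q − P| = 45.354.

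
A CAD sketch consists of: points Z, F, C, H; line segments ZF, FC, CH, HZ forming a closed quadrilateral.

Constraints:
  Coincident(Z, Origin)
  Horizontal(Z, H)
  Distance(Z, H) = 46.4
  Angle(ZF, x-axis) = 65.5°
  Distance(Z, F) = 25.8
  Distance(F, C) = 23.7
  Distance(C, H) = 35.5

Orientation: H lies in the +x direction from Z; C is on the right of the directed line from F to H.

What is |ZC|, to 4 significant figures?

10.90

Z is at the origin; ZH is horizontal with |ZH| = 46.4 and H in +x, so H = (46.4, 0). ZF runs at 65.5° with |ZF| = 25.8, so F = (10.70, 23.48). C is determined by |FC| = 23.7 and |CH| = 35.5 together: it lies at the intersection of circle(F, 23.7) and circle(H, 35.5). With |FH| = 42.73, the foot of the radical line on FH is 13.19 from F and the perpendicular offset is √(23.7² − 13.19²) = 19.69. Taking the right-of-FH solution: C = (10.90, -0.2221).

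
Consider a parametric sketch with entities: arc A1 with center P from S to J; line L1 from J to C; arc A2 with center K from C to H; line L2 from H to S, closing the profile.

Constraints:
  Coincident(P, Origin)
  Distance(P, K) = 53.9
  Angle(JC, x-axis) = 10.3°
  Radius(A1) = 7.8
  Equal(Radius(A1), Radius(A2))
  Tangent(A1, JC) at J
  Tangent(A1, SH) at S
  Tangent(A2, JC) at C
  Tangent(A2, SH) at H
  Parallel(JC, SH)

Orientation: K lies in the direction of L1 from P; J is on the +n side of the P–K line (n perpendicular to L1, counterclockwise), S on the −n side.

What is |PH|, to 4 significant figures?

54.46

The slot axis is L1's direction at 10.3°, so u = (cos 10.3°, sin 10.3°) = (0.9839, 0.1788) and n = (−sin 10.3°, cos 10.3°) = (-0.1788, 0.9839). P is at the origin and K lies 53.9 along u from P, so K = 53.9·u = (53.03, 9.637). Tangency of A1 to both parallel lines with radius 7.8 puts J and S at P ± 7.8·n: J = (-1.395, 7.674), S = (1.395, -7.674). Equal radii place C and H the same way about K: C = K + 7.8·n = (51.64, 17.31), H = K − 7.8·n = (54.43, 1.963). Then |PH| = |H − P| = 54.46.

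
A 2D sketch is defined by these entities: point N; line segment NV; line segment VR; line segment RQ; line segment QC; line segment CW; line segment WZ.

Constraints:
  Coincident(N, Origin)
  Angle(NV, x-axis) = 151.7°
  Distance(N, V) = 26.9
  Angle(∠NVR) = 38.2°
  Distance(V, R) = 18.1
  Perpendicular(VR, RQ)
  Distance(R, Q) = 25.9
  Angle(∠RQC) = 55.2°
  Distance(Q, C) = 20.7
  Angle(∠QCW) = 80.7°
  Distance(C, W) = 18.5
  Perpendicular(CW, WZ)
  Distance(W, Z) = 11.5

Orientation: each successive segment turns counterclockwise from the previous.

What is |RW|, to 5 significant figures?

4.2005

N is at the origin; NV runs at 151.7° with length 26.9, so V = (-23.685, 12.753). ∠NVR = 38.2° gives VR at -66.500° from the x-axis; with |VR| = 18.1, R = (-16.467, -3.8458). VR is perpendicular to RQ, so RQ runs at 23.500°; with |RQ| = 25.9, Q = (7.2844, 6.4818). ∠RQC = 55.2° gives QC at 148.30° from the x-axis; with |QC| = 20.7, C = (-10.327, 17.359). ∠QCW = 80.7° gives CW at -112.40° from the x-axis; with |CW| = 18.5, W = (-17.377, 0.25495). Then |RW| = |W − R| = 4.2005.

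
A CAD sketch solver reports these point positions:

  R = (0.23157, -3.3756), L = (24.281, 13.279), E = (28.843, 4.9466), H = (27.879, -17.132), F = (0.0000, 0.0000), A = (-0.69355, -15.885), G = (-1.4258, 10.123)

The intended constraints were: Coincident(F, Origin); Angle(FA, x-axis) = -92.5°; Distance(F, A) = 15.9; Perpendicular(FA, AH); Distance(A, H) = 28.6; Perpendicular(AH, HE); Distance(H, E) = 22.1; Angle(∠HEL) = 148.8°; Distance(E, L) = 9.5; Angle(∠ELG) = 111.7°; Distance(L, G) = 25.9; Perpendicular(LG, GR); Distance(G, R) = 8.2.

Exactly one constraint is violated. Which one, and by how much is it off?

Distance(G, R) = 8.2 — off by 5.40.

F = (0.00, 0.00) ✓; FA at -92.50° ✓; |FA| = 15.90 ✓; ∠(FA, AH) = 90.00° ✓; |AH| = 28.60 ✓; ∠(AH, HE) = 90.00° ✓; |HE| = 22.10 ✓; ∠HEL = 148.8° ✓; |EL| = 9.500 ✓; ∠ELG = 111.7° ✓; |LG| = 25.90 ✓; ∠(LG, GR) = 90.00° ✓; |GR| = 13.60 ✗.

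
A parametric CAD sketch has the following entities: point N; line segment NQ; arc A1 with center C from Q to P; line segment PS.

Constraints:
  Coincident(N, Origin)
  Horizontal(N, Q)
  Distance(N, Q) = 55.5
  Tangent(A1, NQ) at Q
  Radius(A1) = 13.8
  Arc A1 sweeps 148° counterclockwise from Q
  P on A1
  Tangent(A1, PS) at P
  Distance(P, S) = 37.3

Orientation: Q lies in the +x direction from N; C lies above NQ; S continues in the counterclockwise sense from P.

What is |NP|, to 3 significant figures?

67.8

Tangency of A1 to NQ means the radius CQ is perpendicular to NQ, so C = Q + (0, 13.8) = (55.5, 13.8). On A1, Q sits at bearing -90° from C; a 148° counterclockwise sweep puts P at bearing 58°, so P = C + 13.8·(cos 58°, sin 58°) = (62.8, 25.5). Then |NP| = |P − N| = 67.8.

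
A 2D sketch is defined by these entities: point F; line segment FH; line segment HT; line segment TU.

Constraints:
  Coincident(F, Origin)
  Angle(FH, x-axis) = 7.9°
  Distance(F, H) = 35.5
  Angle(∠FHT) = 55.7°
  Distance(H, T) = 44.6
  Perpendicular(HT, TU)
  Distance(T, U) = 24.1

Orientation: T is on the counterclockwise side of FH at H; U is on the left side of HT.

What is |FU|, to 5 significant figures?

25.144

F is at the origin; FH runs at 7.9° with length 35.5, so H = 35.5·(cos 7.9°, sin 7.9°) = (35.163, 4.8793). ∠FHT = 55.7°, so HT runs at 7.9° + (180° − 55.7°) = 132.20° from the x-axis; with |HT| = 44.6, T = H + 44.6·(cos 132.20°, sin 132.20°) = (5.2043, 37.919). HT ⟂ TU; with |TU| = 24.1 on the left of HT, U = T + 24.1·(-0.74080, -0.67172) = (-12.649, 21.731). Then |FU| = |U − F| = 25.144.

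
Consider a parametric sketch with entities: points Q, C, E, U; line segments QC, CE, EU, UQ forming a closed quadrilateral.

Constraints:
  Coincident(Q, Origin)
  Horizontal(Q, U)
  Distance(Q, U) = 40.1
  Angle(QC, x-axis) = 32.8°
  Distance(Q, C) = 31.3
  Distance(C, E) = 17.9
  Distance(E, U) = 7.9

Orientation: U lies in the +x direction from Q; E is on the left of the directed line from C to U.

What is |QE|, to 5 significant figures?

42.372

Q is at the origin; QU is horizontal with |QU| = 40.1 and U in +x, so U = (40.1, 0). QC runs at 32.8° with |QC| = 31.3, so C = (26.310, 16.955). E is determined by |CE| = 17.9 and |EU| = 7.9 together: it lies at the intersection of circle(C, 17.9) and circle(U, 7.9). With |CU| = 21.855, the foot of the radical line on CU is 16.830 from C and the perpendicular offset is √(17.9² − 16.830²) = 6.0956. Taking the left-of-CU solution: E = (41.658, 7.7448).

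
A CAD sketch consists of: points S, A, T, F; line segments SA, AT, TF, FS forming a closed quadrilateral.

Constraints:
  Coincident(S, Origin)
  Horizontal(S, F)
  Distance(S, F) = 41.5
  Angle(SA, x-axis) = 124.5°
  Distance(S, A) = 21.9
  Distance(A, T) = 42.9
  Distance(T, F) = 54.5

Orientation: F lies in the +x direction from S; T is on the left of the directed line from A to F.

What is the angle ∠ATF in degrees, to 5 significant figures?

70.262°

Checks: |AT| = 42.90 ✓; |TF| = 54.50 ✓.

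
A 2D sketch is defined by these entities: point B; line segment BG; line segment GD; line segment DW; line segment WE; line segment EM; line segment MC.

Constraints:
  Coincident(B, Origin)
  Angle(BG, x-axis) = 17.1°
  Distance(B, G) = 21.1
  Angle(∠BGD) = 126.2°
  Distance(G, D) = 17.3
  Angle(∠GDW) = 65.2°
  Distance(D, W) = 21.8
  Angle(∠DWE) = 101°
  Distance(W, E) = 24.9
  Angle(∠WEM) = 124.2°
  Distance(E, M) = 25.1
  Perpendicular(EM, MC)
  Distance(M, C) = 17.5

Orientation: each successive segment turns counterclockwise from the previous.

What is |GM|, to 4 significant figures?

26.60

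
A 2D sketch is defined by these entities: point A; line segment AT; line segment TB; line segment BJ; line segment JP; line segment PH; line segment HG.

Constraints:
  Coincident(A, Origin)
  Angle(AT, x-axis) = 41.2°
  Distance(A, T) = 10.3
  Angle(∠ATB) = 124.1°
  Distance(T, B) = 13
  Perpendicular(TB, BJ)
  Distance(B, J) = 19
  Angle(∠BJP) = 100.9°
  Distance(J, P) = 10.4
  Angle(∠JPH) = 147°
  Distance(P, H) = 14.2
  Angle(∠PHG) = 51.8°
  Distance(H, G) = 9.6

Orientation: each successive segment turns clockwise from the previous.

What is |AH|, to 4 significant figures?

8.453

∠BJP = 100.9° gives JP at 176.2° from the x-axis; with |JP| = 10.4, P = (5.126, -14.20). ∠JPH = 147.0° gives PH at 143.2° from the x-axis; with |PH| = 14.2, H = (-6.245, -5.697). Then |AH| = |H − A| = 8.453.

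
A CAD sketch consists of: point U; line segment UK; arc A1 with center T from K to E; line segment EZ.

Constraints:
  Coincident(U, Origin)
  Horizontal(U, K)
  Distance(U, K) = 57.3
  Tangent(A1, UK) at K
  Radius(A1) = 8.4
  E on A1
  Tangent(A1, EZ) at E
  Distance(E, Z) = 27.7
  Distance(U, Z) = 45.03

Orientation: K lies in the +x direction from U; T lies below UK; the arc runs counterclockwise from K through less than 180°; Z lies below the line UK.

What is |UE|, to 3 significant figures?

50.3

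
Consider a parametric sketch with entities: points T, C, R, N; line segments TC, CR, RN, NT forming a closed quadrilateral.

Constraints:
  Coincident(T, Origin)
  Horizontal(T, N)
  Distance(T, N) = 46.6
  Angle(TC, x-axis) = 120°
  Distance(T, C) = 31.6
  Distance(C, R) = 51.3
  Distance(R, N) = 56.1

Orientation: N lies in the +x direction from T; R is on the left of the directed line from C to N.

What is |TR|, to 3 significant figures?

60.3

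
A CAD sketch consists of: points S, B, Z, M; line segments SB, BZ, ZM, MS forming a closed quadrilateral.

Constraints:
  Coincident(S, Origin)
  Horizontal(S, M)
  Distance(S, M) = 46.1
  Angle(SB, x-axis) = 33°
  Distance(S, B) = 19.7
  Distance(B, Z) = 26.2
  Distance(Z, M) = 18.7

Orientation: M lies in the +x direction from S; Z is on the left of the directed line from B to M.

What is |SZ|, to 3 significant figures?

45.4

Checks: |BZ| = 26.20 ✓; |ZM| = 18.70 ✓.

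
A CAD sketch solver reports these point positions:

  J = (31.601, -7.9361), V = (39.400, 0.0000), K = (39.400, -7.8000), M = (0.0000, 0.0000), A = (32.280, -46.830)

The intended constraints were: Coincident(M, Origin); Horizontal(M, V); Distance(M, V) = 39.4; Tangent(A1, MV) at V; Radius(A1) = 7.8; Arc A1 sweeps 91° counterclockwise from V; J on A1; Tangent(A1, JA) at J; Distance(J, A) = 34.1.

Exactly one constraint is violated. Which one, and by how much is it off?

Distance(J, A) = 34.1 — off by 4.80.

M = (0.00, 0.00) ✓; M.y = 0.00, V.y = 0.00 ✓; |MV| = 39.40 ✓; ∠(KV, VM) = 90.00° ✓; |KV| = 7.800 ✓; bearing(K→J) − bearing(K→V) = 91.00° ✓; |KJ| = 7.800 ✓; ∠(KJ, JA) = 90.00° ✓; |JA| = 38.90 ✗.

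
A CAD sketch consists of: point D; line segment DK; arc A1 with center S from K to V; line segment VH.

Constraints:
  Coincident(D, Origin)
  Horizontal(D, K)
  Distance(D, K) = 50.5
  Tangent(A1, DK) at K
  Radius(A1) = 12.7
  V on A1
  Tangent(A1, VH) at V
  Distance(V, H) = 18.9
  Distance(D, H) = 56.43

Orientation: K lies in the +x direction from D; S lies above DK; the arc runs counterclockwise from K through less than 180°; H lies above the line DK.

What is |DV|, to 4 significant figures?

62.90

Checks: D.y = 0.00, K.y = 0.00 ✓; |SV| = 12.70 ✓; ∠(SV, VH) = 90.00° ✓; |VH| = 18.90 ✓; |DH| = 56.43 ✓.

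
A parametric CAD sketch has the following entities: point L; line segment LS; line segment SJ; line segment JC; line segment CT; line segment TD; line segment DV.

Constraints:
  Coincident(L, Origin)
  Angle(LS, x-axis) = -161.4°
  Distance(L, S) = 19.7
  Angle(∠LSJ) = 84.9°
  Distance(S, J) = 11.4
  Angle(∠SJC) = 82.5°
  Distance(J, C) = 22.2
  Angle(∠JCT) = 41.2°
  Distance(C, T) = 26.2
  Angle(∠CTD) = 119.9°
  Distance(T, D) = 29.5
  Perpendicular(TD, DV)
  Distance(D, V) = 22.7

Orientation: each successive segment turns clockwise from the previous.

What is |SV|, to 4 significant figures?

31.80

L is at the origin; LS runs at -161.4° with length 19.7, so S = (-18.67, -6.283). ∠LSJ = 84.9° gives SJ at 103.5° from the x-axis; with |SJ| = 11.4, J = (-21.33, 4.802). ∠SJC = 82.5° gives JC at 6.000° from the x-axis; with |JC| = 22.2, C = (0.7461, 7.122). ∠JCT = 41.2° gives CT at -132.8° from the x-axis; with |CT| = 26.2, T = (-17.06, -12.10). ∠CTD = 119.9° gives TD at 167.1° from the x-axis; with |TD| = 29.5, D = (-45.81, -5.516). TD is perpendicular to DV, so DV runs at 77.10°; with |DV| = 22.7, V = (-40.74, 16.61). Then |SV| = |V − S| = 31.80.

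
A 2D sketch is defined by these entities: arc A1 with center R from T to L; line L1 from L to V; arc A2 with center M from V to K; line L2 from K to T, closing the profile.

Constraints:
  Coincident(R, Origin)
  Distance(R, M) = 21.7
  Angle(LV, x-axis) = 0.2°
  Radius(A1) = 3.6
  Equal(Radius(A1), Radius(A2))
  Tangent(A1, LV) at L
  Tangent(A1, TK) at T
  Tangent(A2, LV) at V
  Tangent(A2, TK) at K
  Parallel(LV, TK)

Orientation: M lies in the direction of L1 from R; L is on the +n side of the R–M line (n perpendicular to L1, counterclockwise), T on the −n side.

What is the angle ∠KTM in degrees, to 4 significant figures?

9.420°

The slot axis is L1's direction at 0.2°, so u = (cos 0.2°, sin 0.2°) = (1.000, 0.003491) and n = (−sin 0.2°, cos 0.2°) = (-0.003491, 1.000). R is at the origin and M lies 21.7 along u from R, so M = 21.7·u = (21.70, 0.07575). Tangency of A1 to both parallel lines with radius 3.6 puts L and T at R ± 3.6·n: L = (-0.01257, 3.600), T = (0.01257, -3.600). Equal radii place V and K the same way about M: V = M + 3.6·n = (21.69, 3.676), K = M − 3.6·n = (21.71, -3.524). Then cos ∠KTM = TK·TM / (|TK||TM|), giving 9.420°.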